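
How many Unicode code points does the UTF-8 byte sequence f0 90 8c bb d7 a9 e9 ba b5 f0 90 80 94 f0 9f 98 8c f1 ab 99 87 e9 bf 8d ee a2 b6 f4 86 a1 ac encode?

9

Byte at offset 0: 0xF0 = 11110000 → 4-byte char (#1). Advance 4.
Byte at offset 4: 0xD7 = 11010111 → 2-byte char (#2). Advance 2.
Byte at offset 6: 0xE9 = 11101001 → 3-byte char (#3). Advance 3.
Byte at offset 9: 0xF0 = 11110000 → 4-byte char (#4). Advance 4.
Byte at offset 13: 0xF0 = 11110000 → 4-byte char (#5). Advance 4.
Byte at offset 17: 0xF1 = 11110001 → 4-byte char (#6). Advance 4.
Byte at offset 21: 0xE9 = 11101001 → 3-byte char (#7). Advance 3.
Byte at offset 24: 0xEE = 11101110 → 3-byte char (#8). Advance 3.
Byte at offset 27: 0xF4 = 11110100 → 4-byte char (#9). Advance 4.
Reached end at offset 31 after 9 code points.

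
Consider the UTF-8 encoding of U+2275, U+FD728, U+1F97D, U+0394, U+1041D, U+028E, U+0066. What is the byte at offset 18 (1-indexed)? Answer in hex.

1-indexed offset 18 is 0-indexed offset 17.
U+2275 → 3-byte form E2 89 B5 at offsets 0–2.
U+FD728 → 4-byte form F3 BD 9C A8 at offsets 3–6.
U+1F97D → 4-byte form F0 9F A5 BD at offsets 7–10.
U+0394 → 2-byte form CE 94 at offsets 11–12.
U+1041D → 4-byte form F0 90 90 9D at offsets 13–16.
U+028E → 2-byte form CA 8E at offsets 17–18.
Offset 17 falls in char 6's range; it's byte 1 of CA 8E = 0xCA.

0xCA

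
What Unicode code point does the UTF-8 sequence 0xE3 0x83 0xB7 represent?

U+30F7

Leading byte 0xE3 = 11100011 matches 1110xxxx → 3-byte sequence.
Byte 1: 0xE3 = 11100011, payload 0011 (4 bits).
Byte 2: 0x83 = 10000011 (10xxxxxx ✓), payload 000011.
Byte 3: 0xB7 = 10110111 (10xxxxxx ✓), payload 110111.
Concatenate: 0011000011110111 = 0x30F7 (16 bits → U+30F7).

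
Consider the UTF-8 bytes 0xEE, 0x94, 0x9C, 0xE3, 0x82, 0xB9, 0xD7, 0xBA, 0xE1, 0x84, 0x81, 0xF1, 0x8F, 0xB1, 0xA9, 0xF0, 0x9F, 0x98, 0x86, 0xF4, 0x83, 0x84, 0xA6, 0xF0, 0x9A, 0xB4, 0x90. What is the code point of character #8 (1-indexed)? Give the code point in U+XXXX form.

Offset 0: leading byte 0xEE = 11101110 → 3-byte char #1 = EE 94 9C.
Offset 3: leading byte 0xE3 = 11100011 → 3-byte char #2 = E3 82 B9.
Offset 6: leading byte 0xD7 = 11010111 → 2-byte char #3 = D7 BA.
Offset 8: leading byte 0xE1 = 11100001 → 3-byte char #4 = E1 84 81.
Offset 11: leading byte 0xF1 = 11110001 → 4-byte char #5 = F1 8F B1 A9.
Offset 15: leading byte 0xF0 = 11110000 → 4-byte char #6 = F0 9F 98 86.
Offset 19: leading byte 0xF4 = 11110100 → 4-byte char #7 = F4 83 84 A6.
Offset 23: leading byte 0xF0 = 11110000 → 4-byte char #8 = F0 9A B4 90.
Leading byte 0xF0 = 11110000 matches 11110xxx → 4-byte sequence.
Byte 1: 0xF0 = 11110000, payload 000 (3 bits).
Byte 2: 0x9A = 10011010 (10xxxxxx ✓), payload 011010.
Byte 3: 0xB4 = 10110100 (10xxxxxx ✓), payload 110100.
Byte 4: 0x90 = 10010000 (10xxxxxx ✓), payload 010000.
Concatenate: 000011010110100010000 = 0x1AD10 (21 bits → U+1AD10).

U+1AD10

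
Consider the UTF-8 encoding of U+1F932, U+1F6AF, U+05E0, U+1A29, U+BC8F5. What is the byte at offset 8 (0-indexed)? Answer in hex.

U+1F932 → 4-byte form F0 9F A4 B2 at offsets 0–3.
U+1F6AF → 4-byte form F0 9F 9A AF at offsets 4–7.
U+05E0 → 2-byte form D7 A0 at offsets 8–9.
Offset 8 falls in char 3's range; it's byte 1 of D7 A0 = 0xD7.

0xD7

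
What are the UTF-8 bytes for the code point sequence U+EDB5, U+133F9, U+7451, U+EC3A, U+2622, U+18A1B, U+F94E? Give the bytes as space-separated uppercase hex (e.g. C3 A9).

EE B6 B5 F0 93 8F B9 E7 91 91 EE B0 BA E2 98 A2 F0 98 A8 9B EF A5 8E

U+EDB5: 3-byte form → EE B6 B5.
U+133F9: 4-byte form → F0 93 8F B9.
U+7451: 3-byte form → E7 91 91.
U+EC3A: 3-byte form → EE B0 BA.
U+2622: 3-byte form → E2 98 A2.
U+18A1B: 4-byte form → F0 98 A8 9B.
U+F94E: 3-byte form → EF A5 8E.
Concatenated (23 bytes): EE B6 B5 F0 93 8F B9 E7 91 91 EE B0 BA E2 98 A2 F0 98 A8 9B EF A5 8E.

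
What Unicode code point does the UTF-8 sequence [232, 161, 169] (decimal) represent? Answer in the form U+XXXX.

U+8869

Leading byte 0xE8 = 11101000 matches 1110xxxx → 3-byte sequence.
Byte 1: 0xE8 = 11101000, payload 1000 (4 bits).
Byte 2: 0xA1 = 10100001 (10xxxxxx ✓), payload 100001.
Byte 3: 0xA9 = 10101001 (10xxxxxx ✓), payload 101001.
Concatenate: 1000100001101001 = 0x8869 (16 bits → U+8869).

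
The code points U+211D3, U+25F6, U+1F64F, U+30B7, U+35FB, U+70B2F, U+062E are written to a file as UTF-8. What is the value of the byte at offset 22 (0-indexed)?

0xAE

U+211D3 → 4-byte form F0 A1 87 93 at offsets 0–3.
U+25F6 → 3-byte form E2 97 B6 at offsets 4–6.
U+1F64F → 4-byte form F0 9F 99 8F at offsets 7–10.
U+30B7 → 3-byte form E3 82 B7 at offsets 11–13.
U+35FB → 3-byte form E3 97 BB at offsets 14–16.
U+70B2F → 4-byte form F1 B0 AC AF at offsets 17–20.
U+062E → 2-byte form D8 AE at offsets 21–22.
Offset 22 falls in char 7's range; it's byte 2 of D8 AE = 0xAE.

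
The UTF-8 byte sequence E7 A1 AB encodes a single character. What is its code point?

U+786B

Leading byte 0xE7 = 11100111 matches 1110xxxx → 3-byte sequence.
Byte 1: 0xE7 = 11100111, payload 0111 (4 bits).
Byte 2: 0xA1 = 10100001 (10xxxxxx ✓), payload 100001.
Byte 3: 0xAB = 10101011 (10xxxxxx ✓), payload 101011.
Concatenate: 0111100001101011 = 0x786B (16 bits → U+786B).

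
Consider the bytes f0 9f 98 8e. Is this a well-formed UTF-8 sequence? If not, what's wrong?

Leading byte 0xF0 = 11110000 → 4-byte form.
Continuation bytes 0x9F=10011111, 0x98=10011000, 0x8E=10001110 all match 10xxxxxx.
Decoded value 0x1F60E is ≥ 0x10000 (shortest form) and not a surrogate.

valid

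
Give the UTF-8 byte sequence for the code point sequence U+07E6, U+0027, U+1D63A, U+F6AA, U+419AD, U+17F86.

U+07E6: 2-byte form → DF A6.
U+0027: 1-byte form → 27.
U+1D63A: 4-byte form → F0 9D 98 BA.
U+F6AA: 3-byte form → EF 9A AA.
U+419AD: 4-byte form → F1 81 A6 AD.
U+17F86: 4-byte form → F0 97 BE 86.
Concatenated (18 bytes): DF A6 27 F0 9D 98 BA EF 9A AA F1 81 A6 AD F0 97 BE 86.

DF A6 27 F0 9D 98 BA EF 9A AA F1 81 A6 AD F0 97 BE 86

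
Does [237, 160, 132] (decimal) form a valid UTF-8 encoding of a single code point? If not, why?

Structurally a 3-byte sequence; payload = 0xD804.
But 0xD804 is in U+D800–U+DFFF, the surrogate range. Surrogates are not Unicode scalar values and are forbidden in UTF-8.

invalid (encodes a surrogate (U+D800–U+DFFF))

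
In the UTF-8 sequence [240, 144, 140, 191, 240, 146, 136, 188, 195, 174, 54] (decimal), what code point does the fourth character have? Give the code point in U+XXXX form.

U+0036

Offset 0: leading byte 0xF0 = 11110000 → 4-byte char #1 = F0 90 8C BF.
Offset 4: leading byte 0xF0 = 11110000 → 4-byte char #2 = F0 92 88 BC.
Offset 8: leading byte 0xC3 = 11000011 → 2-byte char #3 = C3 AE.
Offset 10: leading byte 0x36 = 00110110 → 1-byte char #4 = 36.
Leading byte 0x36 = 00110110 matches 0xxxxxxx → 1-byte sequence.
Byte 1: 0x36 = 00110110, payload 0110110 (7 bits).
Concatenate: 0110110 = 0x36 (7 bits → U+0036).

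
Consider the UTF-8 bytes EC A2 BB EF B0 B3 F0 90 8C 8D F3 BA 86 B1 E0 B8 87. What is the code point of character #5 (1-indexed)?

Offset 0: leading byte 0xEC = 11101100 → 3-byte char #1 = EC A2 BB.
Offset 3: leading byte 0xEF = 11101111 → 3-byte char #2 = EF B0 B3.
Offset 6: leading byte 0xF0 = 11110000 → 4-byte char #3 = F0 90 8C 8D.
Offset 10: leading byte 0xF3 = 11110011 → 4-byte char #4 = F3 BA 86 B1.
Offset 14: leading byte 0xE0 = 11100000 → 3-byte char #5 = E0 B8 87.
Leading byte 0xE0 = 11100000 matches 1110xxxx → 3-byte sequence.
Byte 1: 0xE0 = 11100000, payload 0000 (4 bits).
Byte 2: 0xB8 = 10111000 (10xxxxxx ✓), payload 111000.
Byte 3: 0x87 = 10000111 (10xxxxxx ✓), payload 000111.
Concatenate: 0000111000000111 = 0xE07 (16 bits → U+0E07).

U+0E07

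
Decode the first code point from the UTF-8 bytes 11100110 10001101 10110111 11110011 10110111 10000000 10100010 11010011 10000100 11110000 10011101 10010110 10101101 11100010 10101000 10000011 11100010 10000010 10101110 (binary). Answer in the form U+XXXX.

Offset 0: leading byte 0xE6 = 11100110 → 3-byte char #1 = E6 8D B7.
Leading byte 0xE6 = 11100110 matches 1110xxxx → 3-byte sequence.
Byte 1: 0xE6 = 11100110, payload 0110 (4 bits).
Byte 2: 0x8D = 10001101 (10xxxxxx ✓), payload 001101.
Byte 3: 0xB7 = 10110111 (10xxxxxx ✓), payload 110111.
Concatenate: 0110001101110111 = 0x6377 (16 bits → U+6377).

U+6377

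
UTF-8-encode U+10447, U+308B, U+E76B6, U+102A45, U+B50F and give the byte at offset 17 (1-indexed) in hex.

1-indexed offset 17 is 0-indexed offset 16.
U+10447 → 4-byte form F0 90 91 87 at offsets 0–3.
U+308B → 3-byte form E3 82 8B at offsets 4–6.
U+E76B6 → 4-byte form F3 A7 9A B6 at offsets 7–10.
U+102A45 → 4-byte form F4 82 A9 85 at offsets 11–14.
U+B50F → 3-byte form EB 94 8F at offsets 15–17.
Offset 16 falls in char 5's range; it's byte 2 of EB 94 8F = 0x94.

0x94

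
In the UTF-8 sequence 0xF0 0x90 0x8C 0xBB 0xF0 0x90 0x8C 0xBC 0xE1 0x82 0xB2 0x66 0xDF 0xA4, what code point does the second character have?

Offset 0: leading byte 0xF0 = 11110000 → 4-byte char #1 = F0 90 8C BB.
Offset 4: leading byte 0xF0 = 11110000 → 4-byte char #2 = F0 90 8C BC.
Leading byte 0xF0 = 11110000 matches 11110xxx → 4-byte sequence.
Byte 1: 0xF0 = 11110000, payload 000 (3 bits).
Byte 2: 0x90 = 10010000 (10xxxxxx ✓), payload 010000.
Byte 3: 0x8C = 10001100 (10xxxxxx ✓), payload 001100.
Byte 4: 0xBC = 10111100 (10xxxxxx ✓), payload 111100.
Concatenate: 000010000001100111100 = 0x1033C (21 bits → U+1033C).

U+1033C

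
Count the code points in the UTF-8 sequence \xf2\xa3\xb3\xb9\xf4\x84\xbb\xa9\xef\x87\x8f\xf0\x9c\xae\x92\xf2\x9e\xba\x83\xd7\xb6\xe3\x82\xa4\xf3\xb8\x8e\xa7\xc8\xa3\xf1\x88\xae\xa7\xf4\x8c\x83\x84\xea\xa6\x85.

12

Byte at offset 0: 0xF2 = 11110010 → 4-byte char (#1). Advance 4.
Byte at offset 4: 0xF4 = 11110100 → 4-byte char (#2). Advance 4.
Byte at offset 8: 0xEF = 11101111 → 3-byte char (#3). Advance 3.
Byte at offset 11: 0xF0 = 11110000 → 4-byte char (#4). Advance 4.
Byte at offset 15: 0xF2 = 11110010 → 4-byte char (#5). Advance 4.
Byte at offset 19: 0xD7 = 11010111 → 2-byte char (#6). Advance 2.
Byte at offset 21: 0xE3 = 11100011 → 3-byte char (#7). Advance 3.
Byte at offset 24: 0xF3 = 11110011 → 4-byte char (#8). Advance 4.
Byte at offset 28: 0xC8 = 11001000 → 2-byte char (#9). Advance 2.
Byte at offset 30: 0xF1 = 11110001 → 4-byte char (#10). Advance 4.
Byte at offset 34: 0xF4 = 11110100 → 4-byte char (#11). Advance 4.
Byte at offset 38: 0xEA = 11101010 → 3-byte char (#12). Advance 3.
Reached end at offset 41 after 12 code points.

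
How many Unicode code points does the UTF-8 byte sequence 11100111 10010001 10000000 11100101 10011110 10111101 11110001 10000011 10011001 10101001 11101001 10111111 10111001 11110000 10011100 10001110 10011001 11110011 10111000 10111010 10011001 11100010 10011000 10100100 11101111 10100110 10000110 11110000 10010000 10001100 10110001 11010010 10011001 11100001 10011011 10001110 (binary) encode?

11

Byte at offset 0: 0xE7 = 11100111 → 3-byte char (#1). Advance 3.
Byte at offset 3: 0xE5 = 11100101 → 3-byte char (#2). Advance 3.
Byte at offset 6: 0xF1 = 11110001 → 4-byte char (#3). Advance 4.
Byte at offset 10: 0xE9 = 11101001 → 3-byte char (#4). Advance 3.
Byte at offset 13: 0xF0 = 11110000 → 4-byte char (#5). Advance 4.
Byte at offset 17: 0xF3 = 11110011 → 4-byte char (#6). Advance 4.
Byte at offset 21: 0xE2 = 11100010 → 3-byte char (#7). Advance 3.
Byte at offset 24: 0xEF = 11101111 → 3-byte char (#8). Advance 3.
Byte at offset 27: 0xF0 = 11110000 → 4-byte char (#9). Advance 4.
Byte at offset 31: 0xD2 = 11010010 → 2-byte char (#10). Advance 2.
Byte at offset 33: 0xE1 = 11100001 → 3-byte char (#11). Advance 3.
Reached end at offset 36 after 11 code points.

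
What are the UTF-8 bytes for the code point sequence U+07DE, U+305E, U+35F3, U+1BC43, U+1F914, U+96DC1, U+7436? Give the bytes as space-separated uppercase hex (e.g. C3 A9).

DF 9E E3 81 9E E3 97 B3 F0 9B B1 83 F0 9F A4 94 F2 96 B7 81 E7 90 B6

U+07DE: 2-byte form → DF 9E.
U+305E: 3-byte form → E3 81 9E.
U+35F3: 3-byte form → E3 97 B3.
U+1BC43: 4-byte form → F0 9B B1 83.
U+1F914: 4-byte form → F0 9F A4 94.
U+96DC1: 4-byte form → F2 96 B7 81.
U+7436: 3-byte form → E7 90 B6.
Concatenated (23 bytes): DF 9E E3 81 9E E3 97 B3 F0 9B B1 83 F0 9F A4 94 F2 96 B7 81 E7 90 B6.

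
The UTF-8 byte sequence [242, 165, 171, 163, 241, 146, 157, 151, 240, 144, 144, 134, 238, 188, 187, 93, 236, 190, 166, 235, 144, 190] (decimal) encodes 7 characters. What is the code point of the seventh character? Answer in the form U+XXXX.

U+B43E

Offset 0: leading byte 0xF2 = 11110010 → 4-byte char #1 = F2 A5 AB A3.
Offset 4: leading byte 0xF1 = 11110001 → 4-byte char #2 = F1 92 9D 97.
Offset 8: leading byte 0xF0 = 11110000 → 4-byte char #3 = F0 90 90 86.
Offset 12: leading byte 0xEE = 11101110 → 3-byte char #4 = EE BC BB.
Offset 15: leading byte 0x5D = 01011101 → 1-byte char #5 = 5D.
Offset 16: leading byte 0xEC = 11101100 → 3-byte char #6 = EC BE A6.
Offset 19: leading byte 0xEB = 11101011 → 3-byte char #7 = EB 90 BE.
Leading byte 0xEB = 11101011 matches 1110xxxx → 3-byte sequence.
Byte 1: 0xEB = 11101011, payload 1011 (4 bits).
Byte 2: 0x90 = 10010000 (10xxxxxx ✓), payload 010000.
Byte 3: 0xBE = 10111110 (10xxxxxx ✓), payload 111110.
Concatenate: 1011010000111110 = 0xB43E (16 bits → U+B43E).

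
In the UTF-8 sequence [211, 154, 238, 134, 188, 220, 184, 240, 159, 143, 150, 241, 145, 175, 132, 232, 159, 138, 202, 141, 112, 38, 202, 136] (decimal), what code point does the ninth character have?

U+0026

Offset 0: leading byte 0xD3 = 11010011 → 2-byte char #1 = D3 9A.
Offset 2: leading byte 0xEE = 11101110 → 3-byte char #2 = EE 86 BC.
Offset 5: leading byte 0xDC = 11011100 → 2-byte char #3 = DC B8.
Offset 7: leading byte 0xF0 = 11110000 → 4-byte char #4 = F0 9F 8F 96.
Offset 11: leading byte 0xF1 = 11110001 → 4-byte char #5 = F1 91 AF 84.
Offset 15: leading byte 0xE8 = 11101000 → 3-byte char #6 = E8 9F 8A.
Offset 18: leading byte 0xCA = 11001010 → 2-byte char #7 = CA 8D.
Offset 20: leading byte 0x70 = 01110000 → 1-byte char #8 = 70.
Offset 21: leading byte 0x26 = 00100110 → 1-byte char #9 = 26.
Leading byte 0x26 = 00100110 matches 0xxxxxxx → 1-byte sequence.
Byte 1: 0x26 = 00100110, payload 0100110 (7 bits).
Concatenate: 0100110 = 0x26 (7 bits → U+0026).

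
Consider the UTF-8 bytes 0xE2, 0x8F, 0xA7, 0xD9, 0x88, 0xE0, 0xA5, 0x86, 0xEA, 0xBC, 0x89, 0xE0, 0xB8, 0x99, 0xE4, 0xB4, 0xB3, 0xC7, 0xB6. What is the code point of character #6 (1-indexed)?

Offset 0: leading byte 0xE2 = 11100010 → 3-byte char #1 = E2 8F A7.
Offset 3: leading byte 0xD9 = 11011001 → 2-byte char #2 = D9 88.
Offset 5: leading byte 0xE0 = 11100000 → 3-byte char #3 = E0 A5 86.
Offset 8: leading byte 0xEA = 11101010 → 3-byte char #4 = EA BC 89.
Offset 11: leading byte 0xE0 = 11100000 → 3-byte char #5 = E0 B8 99.
Offset 14: leading byte 0xE4 = 11100100 → 3-byte char #6 = E4 B4 B3.
Leading byte 0xE4 = 11100100 matches 1110xxxx → 3-byte sequence.
Byte 1: 0xE4 = 11100100, payload 0100 (4 bits).
Byte 2: 0xB4 = 10110100 (10xxxxxx ✓), payload 110100.
Byte 3: 0xB3 = 10110011 (10xxxxxx ✓), payload 110011.
Concatenate: 0100110100110011 = 0x4D33 (16 bits → U+4D33).

U+4D33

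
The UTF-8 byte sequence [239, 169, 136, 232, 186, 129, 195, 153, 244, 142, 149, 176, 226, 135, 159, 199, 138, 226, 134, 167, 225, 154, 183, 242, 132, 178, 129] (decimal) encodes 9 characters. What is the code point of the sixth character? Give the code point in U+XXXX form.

U+01CA

Offset 0: leading byte 0xEF = 11101111 → 3-byte char #1 = EF A9 88.
Offset 3: leading byte 0xE8 = 11101000 → 3-byte char #2 = E8 BA 81.
Offset 6: leading byte 0xC3 = 11000011 → 2-byte char #3 = C3 99.
Offset 8: leading byte 0xF4 = 11110100 → 4-byte char #4 = F4 8E 95 B0.
Offset 12: leading byte 0xE2 = 11100010 → 3-byte char #5 = E2 87 9F.
Offset 15: leading byte 0xC7 = 11000111 → 2-byte char #6 = C7 8A.
Leading byte 0xC7 = 11000111 matches 110xxxxx → 2-byte sequence.
Byte 1: 0xC7 = 11000111, payload 00111 (5 bits).
Byte 2: 0x8A = 10001010 (10xxxxxx ✓), payload 001010.
Concatenate: 00111001010 = 0x1CA (11 bits → U+01CA).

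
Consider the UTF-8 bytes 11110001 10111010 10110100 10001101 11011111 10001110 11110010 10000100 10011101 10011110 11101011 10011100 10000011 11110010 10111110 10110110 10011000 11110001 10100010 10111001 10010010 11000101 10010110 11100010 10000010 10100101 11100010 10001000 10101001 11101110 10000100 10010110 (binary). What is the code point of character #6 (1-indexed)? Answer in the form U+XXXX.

Offset 0: leading byte 0xF1 = 11110001 → 4-byte char #1 = F1 BA B4 8D.
Offset 4: leading byte 0xDF = 11011111 → 2-byte char #2 = DF 8E.
Offset 6: leading byte 0xF2 = 11110010 → 4-byte char #3 = F2 84 9D 9E.
Offset 10: leading byte 0xEB = 11101011 → 3-byte char #4 = EB 9C 83.
Offset 13: leading byte 0xF2 = 11110010 → 4-byte char #5 = F2 BE B6 98.
Offset 17: leading byte 0xF1 = 11110001 → 4-byte char #6 = F1 A2 B9 92.
Leading byte 0xF1 = 11110001 matches 11110xxx → 4-byte sequence.
Byte 1: 0xF1 = 11110001, payload 001 (3 bits).
Byte 2: 0xA2 = 10100010 (10xxxxxx ✓), payload 100010.
Byte 3: 0xB9 = 10111001 (10xxxxxx ✓), payload 111001.
Byte 4: 0x92 = 10010010 (10xxxxxx ✓), payload 010010.
Concatenate: 001100010111001010010 = 0x62E52 (21 bits → U+62E52).

U+62E52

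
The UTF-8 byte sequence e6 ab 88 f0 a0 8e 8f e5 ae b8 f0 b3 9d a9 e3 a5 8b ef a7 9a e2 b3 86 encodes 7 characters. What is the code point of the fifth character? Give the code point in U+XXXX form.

U+394B

Offset 0: leading byte 0xE6 = 11100110 → 3-byte char #1 = E6 AB 88.
Offset 3: leading byte 0xF0 = 11110000 → 4-byte char #2 = F0 A0 8E 8F.
Offset 7: leading byte 0xE5 = 11100101 → 3-byte char #3 = E5 AE B8.
Offset 10: leading byte 0xF0 = 11110000 → 4-byte char #4 = F0 B3 9D A9.
Offset 14: leading byte 0xE3 = 11100011 → 3-byte char #5 = E3 A5 8B.
Leading byte 0xE3 = 11100011 matches 1110xxxx → 3-byte sequence.
Byte 1: 0xE3 = 11100011, payload 0011 (4 bits).
Byte 2: 0xA5 = 10100101 (10xxxxxx ✓), payload 100101.
Byte 3: 0x8B = 10001011 (10xxxxxx ✓), payload 001011.
Concatenate: 0011100101001011 = 0x394B (16 bits → U+394B).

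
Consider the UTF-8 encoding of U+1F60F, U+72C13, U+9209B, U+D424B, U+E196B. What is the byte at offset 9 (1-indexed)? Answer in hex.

0xF2

1-indexed offset 9 is 0-indexed offset 8.
U+1F60F → 4-byte form F0 9F 98 8F at offsets 0–3.
U+72C13 → 4-byte form F1 B2 B0 93 at offsets 4–7.
U+9209B → 4-byte form F2 92 82 9B at offsets 8–11.
Offset 8 falls in char 3's range; it's byte 1 of F2 92 82 9B = 0xF2.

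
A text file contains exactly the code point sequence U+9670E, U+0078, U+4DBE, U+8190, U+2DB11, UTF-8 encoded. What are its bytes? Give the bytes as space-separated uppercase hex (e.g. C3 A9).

U+9670E: 4-byte form → F2 96 9C 8E.
U+0078: 1-byte form → 78.
U+4DBE: 3-byte form → E4 B6 BE.
U+8190: 3-byte form → E8 86 90.
U+2DB11: 4-byte form → F0 AD AC 91.
Concatenated (15 bytes): F2 96 9C 8E 78 E4 B6 BE E8 86 90 F0 AD AC 91.

F2 96 9C 8E 78 E4 B6 BE E8 86 90 F0 AD AC 91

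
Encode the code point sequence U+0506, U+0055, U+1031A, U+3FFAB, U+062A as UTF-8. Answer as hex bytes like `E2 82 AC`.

D4 86 55 F0 90 8C 9A F0 BF BE AB D8 AA

U+0506: 2-byte form → D4 86.
U+0055: 1-byte form → 55.
U+1031A: 4-byte form → F0 90 8C 9A.
U+3FFAB: 4-byte form → F0 BF BE AB.
U+062A: 2-byte form → D8 AA.
Concatenated (13 bytes): D4 86 55 F0 90 8C 9A F0 BF BE AB D8 AA.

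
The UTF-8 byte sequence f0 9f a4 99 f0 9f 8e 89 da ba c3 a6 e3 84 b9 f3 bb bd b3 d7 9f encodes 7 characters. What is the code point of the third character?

Offset 0: leading byte 0xF0 = 11110000 → 4-byte char #1 = F0 9F A4 99.
Offset 4: leading byte 0xF0 = 11110000 → 4-byte char #2 = F0 9F 8E 89.
Offset 8: leading byte 0xDA = 11011010 → 2-byte char #3 = DA BA.
Leading byte 0xDA = 11011010 matches 110xxxxx → 2-byte sequence.
Byte 1: 0xDA = 11011010, payload 11010 (5 bits).
Byte 2: 0xBA = 10111010 (10xxxxxx ✓), payload 111010.
Concatenate: 11010111010 = 0x6BA (11 bits → U+06BA).

U+06BA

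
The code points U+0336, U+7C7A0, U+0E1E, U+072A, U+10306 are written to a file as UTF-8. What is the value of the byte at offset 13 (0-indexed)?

U+0336 → 2-byte form CC B6 at offsets 0–1.
U+7C7A0 → 4-byte form F1 BC 9E A0 at offsets 2–5.
U+0E1E → 3-byte form E0 B8 9E at offsets 6–8.
U+072A → 2-byte form DC AA at offsets 9–10.
U+10306 → 4-byte form F0 90 8C 86 at offsets 11–14.
Offset 13 falls in char 5's range; it's byte 3 of F0 90 8C 86 = 0x8C.

0x8C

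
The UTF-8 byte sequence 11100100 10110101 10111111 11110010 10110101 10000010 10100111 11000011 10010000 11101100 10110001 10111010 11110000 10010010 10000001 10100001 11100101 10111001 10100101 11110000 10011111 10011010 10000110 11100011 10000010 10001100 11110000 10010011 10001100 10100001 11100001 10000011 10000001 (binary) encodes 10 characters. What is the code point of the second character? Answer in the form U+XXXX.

U+B50A7

Offset 0: leading byte 0xE4 = 11100100 → 3-byte char #1 = E4 B5 BF.
Offset 3: leading byte 0xF2 = 11110010 → 4-byte char #2 = F2 B5 82 A7.
Leading byte 0xF2 = 11110010 matches 11110xxx → 4-byte sequence.
Byte 1: 0xF2 = 11110010, payload 010 (3 bits).
Byte 2: 0xB5 = 10110101 (10xxxxxx ✓), payload 110101.
Byte 3: 0x82 = 10000010 (10xxxxxx ✓), payload 000010.
Byte 4: 0xA7 = 10100111 (10xxxxxx ✓), payload 100111.
Concatenate: 010110101000010100111 = 0xB50A7 (21 bits → U+B50A7).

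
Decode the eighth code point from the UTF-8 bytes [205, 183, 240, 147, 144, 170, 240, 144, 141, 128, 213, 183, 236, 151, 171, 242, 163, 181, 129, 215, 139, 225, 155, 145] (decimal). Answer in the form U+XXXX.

U+16D1

Offset 0: leading byte 0xCD = 11001101 → 2-byte char #1 = CD B7.
Offset 2: leading byte 0xF0 = 11110000 → 4-byte char #2 = F0 93 90 AA.
Offset 6: leading byte 0xF0 = 11110000 → 4-byte char #3 = F0 90 8D 80.
Offset 10: leading byte 0xD5 = 11010101 → 2-byte char #4 = D5 B7.
Offset 12: leading byte 0xEC = 11101100 → 3-byte char #5 = EC 97 AB.
Offset 15: leading byte 0xF2 = 11110010 → 4-byte char #6 = F2 A3 B5 81.
Offset 19: leading byte 0xD7 = 11010111 → 2-byte char #7 = D7 8B.
Offset 21: leading byte 0xE1 = 11100001 → 3-byte char #8 = E1 9B 91.
Leading byte 0xE1 = 11100001 matches 1110xxxx → 3-byte sequence.
Byte 1: 0xE1 = 11100001, payload 0001 (4 bits).
Byte 2: 0x9B = 10011011 (10xxxxxx ✓), payload 011011.
Byte 3: 0x91 = 10010001 (10xxxxxx ✓), payload 010001.
Concatenate: 0001011011010001 = 0x16D1 (16 bits → U+16D1).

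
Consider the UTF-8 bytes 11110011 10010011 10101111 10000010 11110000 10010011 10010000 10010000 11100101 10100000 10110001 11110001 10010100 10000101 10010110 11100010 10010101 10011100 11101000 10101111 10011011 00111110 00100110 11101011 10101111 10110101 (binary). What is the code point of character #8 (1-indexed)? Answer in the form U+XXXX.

U+0026

Offset 0: leading byte 0xF3 = 11110011 → 4-byte char #1 = F3 93 AF 82.
Offset 4: leading byte 0xF0 = 11110000 → 4-byte char #2 = F0 93 90 90.
Offset 8: leading byte 0xE5 = 11100101 → 3-byte char #3 = E5 A0 B1.
Offset 11: leading byte 0xF1 = 11110001 → 4-byte char #4 = F1 94 85 96.
Offset 15: leading byte 0xE2 = 11100010 → 3-byte char #5 = E2 95 9C.
Offset 18: leading byte 0xE8 = 11101000 → 3-byte char #6 = E8 AF 9B.
Offset 21: leading byte 0x3E = 00111110 → 1-byte char #7 = 3E.
Offset 22: leading byte 0x26 = 00100110 → 1-byte char #8 = 26.
Leading byte 0x26 = 00100110 matches 0xxxxxxx → 1-byte sequence.
Byte 1: 0x26 = 00100110, payload 0100110 (7 bits).
Concatenate: 0100110 = 0x26 (7 bits → U+0026).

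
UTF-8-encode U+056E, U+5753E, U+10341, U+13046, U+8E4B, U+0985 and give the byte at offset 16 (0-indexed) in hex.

U+056E → 2-byte form D5 AE at offsets 0–1.
U+5753E → 4-byte form F1 97 94 BE at offsets 2–5.
U+10341 → 4-byte form F0 90 8D 81 at offsets 6–9.
U+13046 → 4-byte form F0 93 81 86 at offsets 10–13.
U+8E4B → 3-byte form E8 B9 8B at offsets 14–16.
Offset 16 falls in char 5's range; it's byte 3 of E8 B9 8B = 0x8B.

0x8B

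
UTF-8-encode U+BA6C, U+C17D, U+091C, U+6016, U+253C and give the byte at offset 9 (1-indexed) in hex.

1-indexed offset 9 is 0-indexed offset 8.
U+BA6C → 3-byte form EB A9 AC at offsets 0–2.
U+C17D → 3-byte form EC 85 BD at offsets 3–5.
U+091C → 3-byte form E0 A4 9C at offsets 6–8.
Offset 8 falls in char 3's range; it's byte 3 of E0 A4 9C = 0x9C.

0x9C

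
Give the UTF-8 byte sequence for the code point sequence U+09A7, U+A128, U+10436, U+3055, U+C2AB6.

E0 A6 A7 EA 84 A8 F0 90 90 B6 E3 81 95 F3 82 AA B6

U+09A7: 3-byte form → E0 A6 A7.
U+A128: 3-byte form → EA 84 A8.
U+10436: 4-byte form → F0 90 90 B6.
U+3055: 3-byte form → E3 81 95.
U+C2AB6: 4-byte form → F3 82 AA B6.
Concatenated (17 bytes): E0 A6 A7 EA 84 A8 F0 90 90 B6 E3 81 95 F3 82 AA B6.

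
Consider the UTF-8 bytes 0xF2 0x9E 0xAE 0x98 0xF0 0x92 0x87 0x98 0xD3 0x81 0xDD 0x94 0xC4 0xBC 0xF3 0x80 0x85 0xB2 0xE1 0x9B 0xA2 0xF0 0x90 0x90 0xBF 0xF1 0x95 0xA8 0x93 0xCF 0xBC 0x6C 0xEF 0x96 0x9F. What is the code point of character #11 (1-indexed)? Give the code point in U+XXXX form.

U+006C

Offset 0: leading byte 0xF2 = 11110010 → 4-byte char #1 = F2 9E AE 98.
Offset 4: leading byte 0xF0 = 11110000 → 4-byte char #2 = F0 92 87 98.
Offset 8: leading byte 0xD3 = 11010011 → 2-byte char #3 = D3 81.
Offset 10: leading byte 0xDD = 11011101 → 2-byte char #4 = DD 94.
Offset 12: leading byte 0xC4 = 11000100 → 2-byte char #5 = C4 BC.
Offset 14: leading byte 0xF3 = 11110011 → 4-byte char #6 = F3 80 85 B2.
Offset 18: leading byte 0xE1 = 11100001 → 3-byte char #7 = E1 9B A2.
Offset 21: leading byte 0xF0 = 11110000 → 4-byte char #8 = F0 90 90 BF.
Offset 25: leading byte 0xF1 = 11110001 → 4-byte char #9 = F1 95 A8 93.
Offset 29: leading byte 0xCF = 11001111 → 2-byte char #10 = CF BC.
Offset 31: leading byte 0x6C = 01101100 → 1-byte char #11 = 6C.
Leading byte 0x6C = 01101100 matches 0xxxxxxx → 1-byte sequence.
Byte 1: 0x6C = 01101100, payload 1101100 (7 bits).
Concatenate: 1101100 = 0x6C (7 bits → U+006C).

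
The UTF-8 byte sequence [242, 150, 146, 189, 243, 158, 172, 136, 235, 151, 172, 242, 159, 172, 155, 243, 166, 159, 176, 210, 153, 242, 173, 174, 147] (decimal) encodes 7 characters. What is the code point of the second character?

Offset 0: leading byte 0xF2 = 11110010 → 4-byte char #1 = F2 96 92 BD.
Offset 4: leading byte 0xF3 = 11110011 → 4-byte char #2 = F3 9E AC 88.
Leading byte 0xF3 = 11110011 matches 11110xxx → 4-byte sequence.
Byte 1: 0xF3 = 11110011, payload 011 (3 bits).
Byte 2: 0x9E = 10011110 (10xxxxxx ✓), payload 011110.
Byte 3: 0xAC = 10101100 (10xxxxxx ✓), payload 101100.
Byte 4: 0x88 = 10001000 (10xxxxxx ✓), payload 001000.
Concatenate: 011011110101100001000 = 0xDEB08 (21 bits → U+DEB08).

U+DEB08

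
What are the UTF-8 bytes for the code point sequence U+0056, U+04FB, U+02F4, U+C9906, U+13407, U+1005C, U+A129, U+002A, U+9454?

56 D3 BB CB B4 F3 89 A4 86 F0 93 90 87 F0 90 81 9C EA 84 A9 2A E9 91 94

U+0056: 1-byte form → 56.
U+04FB: 2-byte form → D3 BB.
U+02F4: 2-byte form → CB B4.
U+C9906: 4-byte form → F3 89 A4 86.
U+13407: 4-byte form → F0 93 90 87.
U+1005C: 4-byte form → F0 90 81 9C.
U+A129: 3-byte form → EA 84 A9.
U+002A: 1-byte form → 2A.
U+9454: 3-byte form → E9 91 94.
Concatenated (24 bytes): 56 D3 BB CB B4 F3 89 A4 86 F0 93 90 87 F0 90 81 9C EA 84 A9 2A E9 91 94.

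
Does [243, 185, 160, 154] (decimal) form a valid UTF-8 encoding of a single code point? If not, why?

valid

Leading byte 0xF3 = 11110011 → 4-byte form.
Continuation bytes 0xB9=10111001, 0xA0=10100000, 0x9A=10011010 all match 10xxxxxx.
Decoded value 0xF981A is ≥ 0x10000 (shortest form) and not a surrogate.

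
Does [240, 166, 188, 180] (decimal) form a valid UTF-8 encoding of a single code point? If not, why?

Leading byte 0xF0 = 11110000 → 4-byte form.
Continuation bytes 0xA6=10100110, 0xBC=10111100, 0xB4=10110100 all match 10xxxxxx.
Decoded value 0x26F34 is ≥ 0x10000 (shortest form) and not a surrogate.

valid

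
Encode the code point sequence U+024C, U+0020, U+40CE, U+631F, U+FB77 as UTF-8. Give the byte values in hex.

C9 8C 20 E4 83 8E E6 8C 9F EF AD B7

U+024C: 2-byte form → C9 8C.
U+0020: 1-byte form → 20.
U+40CE: 3-byte form → E4 83 8E.
U+631F: 3-byte form → E6 8C 9F.
U+FB77: 3-byte form → EF AD B7.
Concatenated (12 bytes): C9 8C 20 E4 83 8E E6 8C 9F EF AD B7.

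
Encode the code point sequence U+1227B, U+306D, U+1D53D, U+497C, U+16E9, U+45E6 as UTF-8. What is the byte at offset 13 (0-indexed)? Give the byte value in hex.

0xBC

U+1227B → 4-byte form F0 92 89 BB at offsets 0–3.
U+306D → 3-byte form E3 81 AD at offsets 4–6.
U+1D53D → 4-byte form F0 9D 94 BD at offsets 7–10.
U+497C → 3-byte form E4 A5 BC at offsets 11–13.
Offset 13 falls in char 4's range; it's byte 3 of E4 A5 BC = 0xBC.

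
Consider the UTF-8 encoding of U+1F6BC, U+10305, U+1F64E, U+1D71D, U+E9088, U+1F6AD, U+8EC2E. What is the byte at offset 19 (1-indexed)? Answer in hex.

0x82

1-indexed offset 19 is 0-indexed offset 18.
U+1F6BC → 4-byte form F0 9F 9A BC at offsets 0–3.
U+10305 → 4-byte form F0 90 8C 85 at offsets 4–7.
U+1F64E → 4-byte form F0 9F 99 8E at offsets 8–11.
U+1D71D → 4-byte form F0 9D 9C 9D at offsets 12–15.
U+E9088 → 4-byte form F3 A9 82 88 at offsets 16–19.
Offset 18 falls in char 5's range; it's byte 3 of F3 A9 82 88 = 0x82.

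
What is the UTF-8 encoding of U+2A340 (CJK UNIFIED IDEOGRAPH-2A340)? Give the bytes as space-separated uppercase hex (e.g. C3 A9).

F0 AA 8D 80

U+2A340 = 0x2A340 = 172864 decimal. In range U+10000–U+10FFFF → 4-byte form: 11110xxx 10xxxxxx 10xxxxxx 10xxxxxx.
Binary (21 bits): 000101010001101000000.
Split 3+6+6+6: 000 | 101010 | 001101 | 000000.
Byte 1: 11110000 = 0xF0.
Byte 2: 10101010 = 0xAA.
Byte 3: 10001101 = 0x8D.
Byte 4: 10000000 = 0x80.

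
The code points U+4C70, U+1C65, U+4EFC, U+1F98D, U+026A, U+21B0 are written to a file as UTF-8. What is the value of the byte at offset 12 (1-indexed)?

1-indexed offset 12 is 0-indexed offset 11.
U+4C70 → 3-byte form E4 B1 B0 at offsets 0–2.
U+1C65 → 3-byte form E1 B1 A5 at offsets 3–5.
U+4EFC → 3-byte form E4 BB BC at offsets 6–8.
U+1F98D → 4-byte form F0 9F A6 8D at offsets 9–12.
Offset 11 falls in char 4's range; it's byte 3 of F0 9F A6 8D = 0xA6.

0xA6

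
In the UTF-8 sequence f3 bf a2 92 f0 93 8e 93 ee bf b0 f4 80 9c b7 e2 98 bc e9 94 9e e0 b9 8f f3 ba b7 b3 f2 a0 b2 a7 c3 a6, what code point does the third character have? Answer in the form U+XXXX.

Offset 0: leading byte 0xF3 = 11110011 → 4-byte char #1 = F3 BF A2 92.
Offset 4: leading byte 0xF0 = 11110000 → 4-byte char #2 = F0 93 8E 93.
Offset 8: leading byte 0xEE = 11101110 → 3-byte char #3 = EE BF B0.
Leading byte 0xEE = 11101110 matches 1110xxxx → 3-byte sequence.
Byte 1: 0xEE = 11101110, payload 1110 (4 bits).
Byte 2: 0xBF = 10111111 (10xxxxxx ✓), payload 111111.
Byte 3: 0xB0 = 10110000 (10xxxxxx ✓), payload 110000.
Concatenate: 1110111111110000 = 0xEFF0 (16 bits → U+EFF0).

U+EFF0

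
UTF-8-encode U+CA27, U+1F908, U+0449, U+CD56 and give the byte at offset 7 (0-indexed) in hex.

U+CA27 → 3-byte form EC A8 A7 at offsets 0–2.
U+1F908 → 4-byte form F0 9F A4 88 at offsets 3–6.
U+0449 → 2-byte form D1 89 at offsets 7–8.
Offset 7 falls in char 3's range; it's byte 1 of D1 89 = 0xD1.

0xD1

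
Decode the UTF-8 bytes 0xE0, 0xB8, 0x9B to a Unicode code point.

Leading byte 0xE0 = 11100000 matches 1110xxxx → 3-byte sequence.
Byte 1: 0xE0 = 11100000, payload 0000 (4 bits).
Byte 2: 0xB8 = 10111000 (10xxxxxx ✓), payload 111000.
Byte 3: 0x9B = 10011011 (10xxxxxx ✓), payload 011011.
Concatenate: 0000111000011011 = 0xE1B (16 bits → U+0E1B).

U+0E1B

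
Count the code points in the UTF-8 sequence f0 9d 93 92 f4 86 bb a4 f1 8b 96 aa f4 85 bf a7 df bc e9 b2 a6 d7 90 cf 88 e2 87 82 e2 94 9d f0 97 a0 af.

11

Byte at offset 0: 0xF0 = 11110000 → 4-byte char (#1). Advance 4.
Byte at offset 4: 0xF4 = 11110100 → 4-byte char (#2). Advance 4.
Byte at offset 8: 0xF1 = 11110001 → 4-byte char (#3). Advance 4.
Byte at offset 12: 0xF4 = 11110100 → 4-byte char (#4). Advance 4.
Byte at offset 16: 0xDF = 11011111 → 2-byte char (#5). Advance 2.
Byte at offset 18: 0xE9 = 11101001 → 3-byte char (#6). Advance 3.
Byte at offset 21: 0xD7 = 11010111 → 2-byte char (#7). Advance 2.
Byte at offset 23: 0xCF = 11001111 → 2-byte char (#8). Advance 2.
Byte at offset 25: 0xE2 = 11100010 → 3-byte char (#9). Advance 3.
Byte at offset 28: 0xE2 = 11100010 → 3-byte char (#10). Advance 3.
Byte at offset 31: 0xF0 = 11110000 → 4-byte char (#11). Advance 4.
Reached end at offset 35 after 11 code points.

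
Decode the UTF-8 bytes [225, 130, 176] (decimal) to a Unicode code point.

U+10B0

Leading byte 0xE1 = 11100001 matches 1110xxxx → 3-byte sequence.
Byte 1: 0xE1 = 11100001, payload 0001 (4 bits).
Byte 2: 0x82 = 10000010 (10xxxxxx ✓), payload 000010.
Byte 3: 0xB0 = 10110000 (10xxxxxx ✓), payload 110000.
Concatenate: 0001000010110000 = 0x10B0 (16 bits → U+10B0).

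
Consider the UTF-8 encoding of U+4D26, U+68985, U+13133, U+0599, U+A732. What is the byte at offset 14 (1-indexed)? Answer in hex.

1-indexed offset 14 is 0-indexed offset 13.
U+4D26 → 3-byte form E4 B4 A6 at offsets 0–2.
U+68985 → 4-byte form F1 A8 A6 85 at offsets 3–6.
U+13133 → 4-byte form F0 93 84 B3 at offsets 7–10.
U+0599 → 2-byte form D6 99 at offsets 11–12.
U+A732 → 3-byte form EA 9C B2 at offsets 13–15.
Offset 13 falls in char 5's range; it's byte 1 of EA 9C B2 = 0xEA.

0xEA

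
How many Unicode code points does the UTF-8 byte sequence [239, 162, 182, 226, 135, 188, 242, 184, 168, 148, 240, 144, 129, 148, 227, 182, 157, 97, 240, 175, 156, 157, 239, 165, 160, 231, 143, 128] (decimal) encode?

Byte at offset 0: 0xEF = 11101111 → 3-byte char (#1). Advance 3.
Byte at offset 3: 0xE2 = 11100010 → 3-byte char (#2). Advance 3.
Byte at offset 6: 0xF2 = 11110010 → 4-byte char (#3). Advance 4.
Byte at offset 10: 0xF0 = 11110000 → 4-byte char (#4). Advance 4.
Byte at offset 14: 0xE3 = 11100011 → 3-byte char (#5). Advance 3.
Byte at offset 17: 0x61 = 01100001 → 1-byte char (#6). Advance 1.
Byte at offset 18: 0xF0 = 11110000 → 4-byte char (#7). Advance 4.
Byte at offset 22: 0xEF = 11101111 → 3-byte char (#8). Advance 3.
Byte at offset 25: 0xE7 = 11100111 → 3-byte char (#9). Advance 3.
Reached end at offset 28 after 9 code points.

9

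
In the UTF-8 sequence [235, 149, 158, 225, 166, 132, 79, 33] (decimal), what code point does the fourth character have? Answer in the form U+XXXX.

Offset 0: leading byte 0xEB = 11101011 → 3-byte char #1 = EB 95 9E.
Offset 3: leading byte 0xE1 = 11100001 → 3-byte char #2 = E1 A6 84.
Offset 6: leading byte 0x4F = 01001111 → 1-byte char #3 = 4F.
Offset 7: leading byte 0x21 = 00100001 → 1-byte char #4 = 21.
Leading byte 0x21 = 00100001 matches 0xxxxxxx → 1-byte sequence.
Byte 1: 0x21 = 00100001, payload 0100001 (7 bits).
Concatenate: 0100001 = 0x21 (7 bits → U+0021).

U+0021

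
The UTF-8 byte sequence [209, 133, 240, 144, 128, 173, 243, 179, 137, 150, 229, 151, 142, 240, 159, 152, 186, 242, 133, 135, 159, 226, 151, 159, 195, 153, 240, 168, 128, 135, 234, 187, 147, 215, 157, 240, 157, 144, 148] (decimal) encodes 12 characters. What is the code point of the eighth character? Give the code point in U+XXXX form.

Offset 0: leading byte 0xD1 = 11010001 → 2-byte char #1 = D1 85.
Offset 2: leading byte 0xF0 = 11110000 → 4-byte char #2 = F0 90 80 AD.
Offset 6: leading byte 0xF3 = 11110011 → 4-byte char #3 = F3 B3 89 96.
Offset 10: leading byte 0xE5 = 11100101 → 3-byte char #4 = E5 97 8E.
Offset 13: leading byte 0xF0 = 11110000 → 4-byte char #5 = F0 9F 98 BA.
Offset 17: leading byte 0xF2 = 11110010 → 4-byte char #6 = F2 85 87 9F.
Offset 21: leading byte 0xE2 = 11100010 → 3-byte char #7 = E2 97 9F.
Offset 24: leading byte 0xC3 = 11000011 → 2-byte char #8 = C3 99.
Leading byte 0xC3 = 11000011 matches 110xxxxx → 2-byte sequence.
Byte 1: 0xC3 = 11000011, payload 00011 (5 bits).
Byte 2: 0x99 = 10011001 (10xxxxxx ✓), payload 011001.
Concatenate: 00011011001 = 0xD9 (11 bits → U+00D9).

U+00D9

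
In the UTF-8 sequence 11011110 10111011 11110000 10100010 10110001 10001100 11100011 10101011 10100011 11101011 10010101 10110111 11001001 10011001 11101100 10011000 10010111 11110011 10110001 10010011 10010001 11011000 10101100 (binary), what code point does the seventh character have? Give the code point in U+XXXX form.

Offset 0: leading byte 0xDE = 11011110 → 2-byte char #1 = DE BB.
Offset 2: leading byte 0xF0 = 11110000 → 4-byte char #2 = F0 A2 B1 8C.
Offset 6: leading byte 0xE3 = 11100011 → 3-byte char #3 = E3 AB A3.
Offset 9: leading byte 0xEB = 11101011 → 3-byte char #4 = EB 95 B7.
Offset 12: leading byte 0xC9 = 11001001 → 2-byte char #5 = C9 99.
Offset 14: leading byte 0xEC = 11101100 → 3-byte char #6 = EC 98 97.
Offset 17: leading byte 0xF3 = 11110011 → 4-byte char #7 = F3 B1 93 91.
Leading byte 0xF3 = 11110011 matches 11110xxx → 4-byte sequence.
Byte 1: 0xF3 = 11110011, payload 011 (3 bits).
Byte 2: 0xB1 = 10110001 (10xxxxxx ✓), payload 110001.
Byte 3: 0x93 = 10010011 (10xxxxxx ✓), payload 010011.
Byte 4: 0x91 = 10010001 (10xxxxxx ✓), payload 010001.
Concatenate: 011110001010011010001 = 0xF14D1 (21 bits → U+F14D1).

U+F14D1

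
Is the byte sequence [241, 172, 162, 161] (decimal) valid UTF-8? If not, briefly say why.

valid

Leading byte 0xF1 = 11110001 → 4-byte form.
Continuation bytes 0xAC=10101100, 0xA2=10100010, 0xA1=10100001 all match 10xxxxxx.
Decoded value 0x6C8A1 is ≥ 0x10000 (shortest form) and not a surrogate.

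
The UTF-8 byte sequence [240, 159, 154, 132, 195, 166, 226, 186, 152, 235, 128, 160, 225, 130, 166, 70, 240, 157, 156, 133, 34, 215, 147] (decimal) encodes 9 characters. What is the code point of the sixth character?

U+0046

Offset 0: leading byte 0xF0 = 11110000 → 4-byte char #1 = F0 9F 9A 84.
Offset 4: leading byte 0xC3 = 11000011 → 2-byte char #2 = C3 A6.
Offset 6: leading byte 0xE2 = 11100010 → 3-byte char #3 = E2 BA 98.
Offset 9: leading byte 0xEB = 11101011 → 3-byte char #4 = EB 80 A0.
Offset 12: leading byte 0xE1 = 11100001 → 3-byte char #5 = E1 82 A6.
Offset 15: leading byte 0x46 = 01000110 → 1-byte char #6 = 46.
Leading byte 0x46 = 01000110 matches 0xxxxxxx → 1-byte sequence.
Byte 1: 0x46 = 01000110, payload 1000110 (7 bits).
Concatenate: 1000110 = 0x46 (7 bits → U+0046).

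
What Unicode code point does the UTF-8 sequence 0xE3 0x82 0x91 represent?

Leading byte 0xE3 = 11100011 matches 1110xxxx → 3-byte sequence.
Byte 1: 0xE3 = 11100011, payload 0011 (4 bits).
Byte 2: 0x82 = 10000010 (10xxxxxx ✓), payload 000010.
Byte 3: 0x91 = 10010001 (10xxxxxx ✓), payload 010001.
Concatenate: 0011000010010001 = 0x3091 (16 bits → U+3091).

U+3091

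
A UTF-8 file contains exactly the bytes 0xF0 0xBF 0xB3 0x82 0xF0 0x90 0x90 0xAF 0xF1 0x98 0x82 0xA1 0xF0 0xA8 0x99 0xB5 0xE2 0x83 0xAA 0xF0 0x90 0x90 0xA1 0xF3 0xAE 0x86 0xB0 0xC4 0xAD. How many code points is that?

8

Byte at offset 0: 0xF0 = 11110000 → 4-byte char (#1). Advance 4.
Byte at offset 4: 0xF0 = 11110000 → 4-byte char (#2). Advance 4.
Byte at offset 8: 0xF1 = 11110001 → 4-byte char (#3). Advance 4.
Byte at offset 12: 0xF0 = 11110000 → 4-byte char (#4). Advance 4.
Byte at offset 16: 0xE2 = 11100010 → 3-byte char (#5). Advance 3.
Byte at offset 19: 0xF0 = 11110000 → 4-byte char (#6). Advance 4.
Byte at offset 23: 0xF3 = 11110011 → 4-byte char (#7). Advance 4.
Byte at offset 27: 0xC4 = 11000100 → 2-byte char (#8). Advance 2.
Reached end at offset 29 after 8 code points.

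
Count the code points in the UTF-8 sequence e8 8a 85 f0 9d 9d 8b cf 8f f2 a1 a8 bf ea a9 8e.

5

Byte at offset 0: 0xE8 = 11101000 → 3-byte char (#1). Advance 3.
Byte at offset 3: 0xF0 = 11110000 → 4-byte char (#2). Advance 4.
Byte at offset 7: 0xCF = 11001111 → 2-byte char (#3). Advance 2.
Byte at offset 9: 0xF2 = 11110010 → 4-byte char (#4). Advance 4.
Byte at offset 13: 0xEA = 11101010 → 3-byte char (#5). Advance 3.
Reached end at offset 16 after 5 code points.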